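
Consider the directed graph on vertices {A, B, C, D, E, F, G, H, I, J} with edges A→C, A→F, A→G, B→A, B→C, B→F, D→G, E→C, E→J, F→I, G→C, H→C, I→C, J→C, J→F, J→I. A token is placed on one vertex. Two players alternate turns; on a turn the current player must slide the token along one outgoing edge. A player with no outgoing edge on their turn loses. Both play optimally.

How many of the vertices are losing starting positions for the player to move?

3

Label each position W (a win for the player to move) or L (a loss). A position with no legal move is L; any other position is W exactly when some move reaches an L, and L when every move reaches a W.
Every edge goes from a vertex to one that appears earlier in the order C, I, F, J, G, A, B, E, D, H, so processing vertices in that order labels each vertex after all of its successors.
C: no outgoing edge → L
I: W (go to C, an L position)
F: L (sole option I(W) is W)
J: W (go to F, an L position)
G: W (go to C, an L position)
A: W (go to F, an L position)
B: W (go to F, an L position)
E: W (go to C, an L position)
D: L (sole option G(W) is W)
H: W (go to C, an L position)
The L vertices are C, D, F; that is 3 in all.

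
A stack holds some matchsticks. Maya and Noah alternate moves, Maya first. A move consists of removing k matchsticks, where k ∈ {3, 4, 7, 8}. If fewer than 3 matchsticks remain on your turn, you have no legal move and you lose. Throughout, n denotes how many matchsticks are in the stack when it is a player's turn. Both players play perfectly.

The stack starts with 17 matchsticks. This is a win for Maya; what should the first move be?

Positions with no move are L. A position that does have a move is losing for the player to move precisely when every available move leads to a winning position for the opponent. Fill in the labels:
n=0: no move → L
n=1: no move → L
n=2: no move → L
n=3: →0(L), so W
n=4: →1(L), so W
n=5: →2(L), so W
n=6: →2(L), so W
n=7: →0(L), so W
n=8: →1(L), so W
n=9: →2(L), so W
n=10: →2(L), so W
n=11: →8(W), 7(W), 4(W), 3(W) — all W, so L
n=12: →9(W), 8(W), 5(W), 4(W) — all W, so L
n=13: →10(W), 9(W), 6(W), 5(W) — all W, so L
n=14: →11(L), so W
n=15: →12(L), so W
n=16: →13(L), so W
n=17: →13(L), so W
From 17, the L positions reachable in one move are: 13.

Remove 4, leaving 13.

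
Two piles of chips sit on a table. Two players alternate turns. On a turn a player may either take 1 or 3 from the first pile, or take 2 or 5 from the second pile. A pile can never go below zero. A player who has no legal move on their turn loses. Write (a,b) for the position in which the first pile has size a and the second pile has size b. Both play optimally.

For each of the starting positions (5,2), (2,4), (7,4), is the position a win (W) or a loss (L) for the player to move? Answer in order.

(5,2): L, (2,4): L, (7,4): W

Build the W/L table. Terminal = L. A non-terminal position is W if it has a move to some L; otherwise it is L.
No move ever increases a pile, so every position that can arise here has a ≤ 7 and b ≤ 4; it is enough to label the cells with 0 ≤ a ≤ 7 and 0 ≤ b ≤ 4.
Every move lowers a or b (never raises either), so fill the grid row by row in increasing a, and left to right within a row: each cell's successors are then already labelled.
      b=0  b=1  b=2  b=3  b=4
a=0:    L    L    W    W    L
a=1:    W    W    L    L    W
a=2:    L    L    W    W    L
a=3:    W    W    L    L    W
a=4:    L    L    W    W    L
a=5:    W    W    L    L    W
a=6:    L    L    W    W    L
a=7:    W    W    L    L    W
Cells with no legal move (terminal, hence L): (0,0), (0,1).
The remaining L cells, each justified by listing all of its moves:
(0,4): L (sole option (0,2)(W) is W)
(1,2): L (options (0,2)(W), (1,0)(W) are all W)
(1,3): L (options (0,3)(W), (1,1)(W) are all W)
(2,0): L (sole option (1,0)(W) is W)
(2,1): L (sole option (1,1)(W) is W)
(2,4): L (options (1,4)(W), (2,2)(W) are all W)
(3,2): L (options (2,2)(W), (0,2)(W), (3,0)(W) are all W)
(3,3): L (options (2,3)(W), (0,3)(W), (3,1)(W) are all W)
(4,0): L (options (3,0)(W), (1,0)(W) are all W)
(4,1): L (options (3,1)(W), (1,1)(W) are all W)
(4,4): L (options (3,4)(W), (1,4)(W), (4,2)(W) are all W)
(5,2): L (options (4,2)(W), (2,2)(W), (5,0)(W) are all W)
(5,3): L (options (4,3)(W), (2,3)(W), (5,1)(W) are all W)
(6,0): L (options (5,0)(W), (3,0)(W) are all W)
(6,1): L (options (5,1)(W), (3,1)(W) are all W)
(6,4): L (options (5,4)(W), (3,4)(W), (6,2)(W) are all W)
(7,2): L (options (6,2)(W), (4,2)(W), (7,0)(W) are all W)
(7,3): L (options (6,3)(W), (4,3)(W), (7,1)(W) are all W)
Every other cell has at least one move into one of the L cells above, so it is W.
(5,2): one of the L cells justified above, so L
(2,4): one of the L cells justified above, so L
(7,4): the move to (6,4) reaches an L cell, so W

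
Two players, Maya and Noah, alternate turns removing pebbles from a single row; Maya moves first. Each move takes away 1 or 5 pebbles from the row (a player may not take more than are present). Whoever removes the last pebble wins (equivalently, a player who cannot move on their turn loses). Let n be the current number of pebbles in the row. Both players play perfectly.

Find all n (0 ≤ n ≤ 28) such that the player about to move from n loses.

Use the standard recursion: the mover loses at a terminal position; elsewhere, the mover wins exactly when some move hands the opponent an L position.
n=0: no move → L
n=1: can move to 0, which is L ⇒ W
n=2: the only move is to 1(W), a W ⇒ L
n=3: can move to 2, which is L ⇒ W
n=4: the only move is to 3(W), a W ⇒ L
n=5: can move to 4, which is L ⇒ W
n=6: moves to 5(W), 1(W); every one is W ⇒ L
n=7: can move to 6, which is L ⇒ W
n=8: moves to 7(W), 3(W); every one is W ⇒ L
n=9: can move to 8, which is L ⇒ W
n=10: moves to 9(W), 5(W); every one is W ⇒ L
n=11: can move to 10, which is L ⇒ W
n=12: moves to 11(W), 7(W); every one is W ⇒ L
n=13: can move to 12, which is L ⇒ W
n=14: moves to 13(W), 9(W); every one is W ⇒ L
n=15: can move to 14, which is L ⇒ W
n=16: moves to 15(W), 11(W); every one is W ⇒ L
n=17: can move to 16, which is L ⇒ W
n=18: moves to 17(W), 13(W); every one is W ⇒ L
n=19: can move to 18, which is L ⇒ W
n=20: moves to 19(W), 15(W); every one is W ⇒ L
n=21: can move to 20, which is L ⇒ W
n=22: moves to 21(W), 17(W); every one is W ⇒ L
n=23: can move to 22, which is L ⇒ W
n=24: moves to 23(W), 19(W); every one is W ⇒ L
n=25: can move to 24, which is L ⇒ W
n=26: moves to 25(W), 21(W); every one is W ⇒ L
n=27: can move to 26, which is L ⇒ W
n=28: moves to 27(W), 23(W); every one is W ⇒ L
The losing starting values of n are exactly the entries labelled L in this table (15 of them).

0, 2, 4, 6, 8, 10, 12, 14, 16, 18, 20, 22, 24, 26, 28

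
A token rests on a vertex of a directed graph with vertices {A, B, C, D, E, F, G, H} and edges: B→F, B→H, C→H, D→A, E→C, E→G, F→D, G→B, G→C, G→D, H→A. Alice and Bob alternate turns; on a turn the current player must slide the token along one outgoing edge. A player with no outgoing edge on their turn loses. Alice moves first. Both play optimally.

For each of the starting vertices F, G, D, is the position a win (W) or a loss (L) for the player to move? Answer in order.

F: L, G: W, D: W

Work bottom-up. With no move the player to move loses. Otherwise the position is W if at least one move leads to an L position for the opponent, and L if every move leads to a W.
Every edge goes from a vertex to one that appears earlier in the order A, D, H, F, B, C, G, E, so processing vertices in that order labels each vertex after all of its successors.
A: no outgoing edge → L
D: W (go to A, an L position)
H: W (go to A, an L position)
F: L (sole option D(W) is W)
B: W (go to F, an L position)
C: L (sole option H(W) is W)
G: W (go to C, an L position)
E: W (go to C, an L position)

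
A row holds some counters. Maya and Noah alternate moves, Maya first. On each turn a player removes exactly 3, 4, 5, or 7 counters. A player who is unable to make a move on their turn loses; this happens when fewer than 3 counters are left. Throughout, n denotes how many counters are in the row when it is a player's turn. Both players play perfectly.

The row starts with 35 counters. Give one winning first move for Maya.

Use the standard recursion: the mover loses at a terminal position; elsewhere, the mover wins exactly when some move hands the opponent an L position.
n=0: no move → L
n=1: no move → L
n=2: no move → L
n=3: →0(L), so W
n=4: →1(L), so W
n=5: →2(L), so W
n=6: →2(L), so W
n=7: →2(L), so W
n=8: →1(L), so W
n=9: →2(L), so W
n=10: →7(W), 6(W), 5(W), 3(W) — all W, so L
n=11: →8(W), 7(W), 6(W), 4(W) — all W, so L
n=12: →9(W), 8(W), 7(W), 5(W) — all W, so L
n=13: →10(L), so W
n=14: →11(L), so W
n=15: →12(L), so W
n=16: →12(L), so W
n=17: →12(L), so W
n=18: →11(L), so W
n=19: →12(L), so W
n=20: →17(W), 16(W), 15(W), 13(W) — all W, so L
n=21: →18(W), 17(W), 16(W), 14(W) — all W, so L
n=22: →19(W), 18(W), 17(W), 15(W) — all W, so L
n=23: →20(L), so W
n=24: →21(L), so W
n=25: →22(L), so W
n=26: →22(L), so W
n=27: →22(L), so W
n=28: →21(L), so W
n=29: →22(L), so W
n=30: →27(W), 26(W), 25(W), 23(W) — all W, so L
n=31: →28(W), 27(W), 26(W), 24(W) — all W, so L
n=32: →29(W), 28(W), 27(W), 25(W) — all W, so L
n=33: →30(L), so W
n=34: →31(L), so W
n=35: →32(L), so W
From 35, the L positions reachable in one move are: 32, 31, 30. Any move reaching one of these is winning.

Remove 3, leaving 32.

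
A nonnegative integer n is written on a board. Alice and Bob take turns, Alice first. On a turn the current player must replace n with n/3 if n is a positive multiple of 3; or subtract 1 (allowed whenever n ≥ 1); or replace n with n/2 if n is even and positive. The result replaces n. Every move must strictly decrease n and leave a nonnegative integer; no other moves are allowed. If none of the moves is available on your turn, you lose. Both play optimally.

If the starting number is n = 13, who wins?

Work bottom-up. With no move the player to move loses. Otherwise the position is W if at least one move leads to an L position for the opponent, and L if every move leads to a W.
n=0: no move → L
n=1: can move to 0, which is L ⇒ W
n=2: the only move is to 1(W), a W ⇒ L
n=3: can move to 2, which is L ⇒ W
n=4: can move to 2, which is L ⇒ W
n=5: the only move is to 4(W), a W ⇒ L
n=6: can move to 2, which is L ⇒ W
n=7: the only move is to 6(W), a W ⇒ L
n=8: can move to 7, which is L ⇒ W
n=9: moves to 3(W), 8(W); every one is W ⇒ L
n=10: can move to 5, which is L ⇒ W
n=11: the only move is to 10(W), a W ⇒ L
n=12: can move to 11, which is L ⇒ W
n=13: the only move is to 12(W), a W ⇒ L
Every move from 13 reaches a W position, so the mover loses.

Bob wins.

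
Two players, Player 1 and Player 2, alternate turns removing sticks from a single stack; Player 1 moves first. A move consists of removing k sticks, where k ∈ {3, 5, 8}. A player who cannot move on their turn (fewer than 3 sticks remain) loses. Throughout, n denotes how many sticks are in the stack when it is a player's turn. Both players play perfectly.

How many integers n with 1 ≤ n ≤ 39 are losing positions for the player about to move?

11

Build the W/L table. Terminal = L. A non-terminal position is W if it has a move to some L; otherwise it is L.
n=0: no move → L
n=1: no move → L
n=2: no move → L
n=3: reaches L-position 0 → W
n=4: reaches L-position 1 → W
n=5: reaches L-position 2 → W
n=6: reaches L-position 1 → W
n=7: reaches L-position 2 → W
n=8: reaches L-position 0 → W
n=9: reaches L-position 1 → W
n=10: reaches L-position 2 → W
n=11: only reaches 8(W), 6(W), 3(W), all W → L
n=12: only reaches 9(W), 7(W), 4(W), all W → L
n=13: only reaches 10(W), 8(W), 5(W), all W → L
n=14: reaches L-position 11 → W
n=15: reaches L-position 12 → W
n=16: reaches L-position 13 → W
n=17: reaches L-position 12 → W
n=18: reaches L-position 13 → W
n=19: reaches L-position 11 → W
n=20: reaches L-position 12 → W
n=21: reaches L-position 13 → W
n=22: only reaches 19(W), 17(W), 14(W), all W → L
n=23: only reaches 20(W), 18(W), 15(W), all W → L
n=24: only reaches 21(W), 19(W), 16(W), all W → L
n=25: reaches L-position 22 → W
n=26: reaches L-position 23 → W
n=27: reaches L-position 24 → W
n=28: reaches L-position 23 → W
n=29: reaches L-position 24 → W
n=30: reaches L-position 22 → W
n=31: reaches L-position 23 → W
n=32: reaches L-position 24 → W
n=33: only reaches 30(W), 28(W), 25(W), all W → L
n=34: only reaches 31(W), 29(W), 26(W), all W → L
n=35: only reaches 32(W), 30(W), 27(W), all W → L
n=36: reaches L-position 33 → W
n=37: reaches L-position 34 → W
n=38: reaches L-position 35 → W
n=39: reaches L-position 34 → W
L entries with 1 ≤ n ≤ 39 (n=0 is outside the asked range and is not counted): n = 1, 2, 11, 12, 13, 22, 23, 24, 33, 34, 35; that makes 11.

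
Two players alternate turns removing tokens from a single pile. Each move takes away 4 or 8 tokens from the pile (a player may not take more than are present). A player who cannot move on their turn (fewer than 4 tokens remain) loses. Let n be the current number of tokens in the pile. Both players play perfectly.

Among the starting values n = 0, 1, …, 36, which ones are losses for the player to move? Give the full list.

Use the standard recursion: the mover loses at a terminal position; elsewhere, the mover wins exactly when some move hands the opponent an L position.
n=0: no move → L
n=1: no move → L
n=2: no move → L
n=3: no move → L
n=4: reaches L-position 0 → W
n=5: reaches L-position 1 → W
n=6: reaches L-position 2 → W
n=7: reaches L-position 3 → W
n=8: reaches L-position 0 → W
n=9: reaches L-position 1 → W
n=10: reaches L-position 2 → W
n=11: reaches L-position 3 → W
n=12: only reaches 8(W), 4(W), all W → L
n=13: only reaches 9(W), 5(W), all W → L
n=14: only reaches 10(W), 6(W), all W → L
n=15: only reaches 11(W), 7(W), all W → L
n=16: reaches L-position 12 → W
n=17: reaches L-position 13 → W
n=18: reaches L-position 14 → W
n=19: reaches L-position 15 → W
n=20: reaches L-position 12 → W
n=21: reaches L-position 13 → W
n=22: reaches L-position 14 → W
n=23: reaches L-position 15 → W
n=24: only reaches 20(W), 16(W), all W → L
n=25: only reaches 21(W), 17(W), all W → L
n=26: only reaches 22(W), 18(W), all W → L
n=27: only reaches 23(W), 19(W), all W → L
n=28: reaches L-position 24 → W
n=29: reaches L-position 25 → W
n=30: reaches L-position 26 → W
n=31: reaches L-position 27 → W
n=32: reaches L-position 24 → W
n=33: reaches L-position 25 → W
n=34: reaches L-position 26 → W
n=35: reaches L-position 27 → W
n=36: only reaches 32(W), 28(W), all W → L
The losing starting values of n are exactly the entries labelled L in this table (13 of them).

0, 1, 2, 3, 12, 13, 14, 15, 24, 25, 26, 27, 36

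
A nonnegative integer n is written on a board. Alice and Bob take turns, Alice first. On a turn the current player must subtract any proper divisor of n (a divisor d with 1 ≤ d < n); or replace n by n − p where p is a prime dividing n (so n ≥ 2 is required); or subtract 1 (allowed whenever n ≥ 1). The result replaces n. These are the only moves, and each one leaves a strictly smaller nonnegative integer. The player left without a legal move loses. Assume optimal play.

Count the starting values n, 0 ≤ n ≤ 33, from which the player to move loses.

Work bottom-up. With no move the player to move loses. Otherwise the position is W if at least one move leads to an L position for the opponent, and L if every move leads to a W.
n=0: no move → L
n=1: reaches L-position 0 → W
n=2: reaches L-position 0 → W
n=3: reaches L-position 0 → W
n=4: only reaches 2(W), 3(W), all W → L
n=5: reaches L-position 0 → W
n=6: reaches L-position 4 → W
n=7: reaches L-position 0 → W
n=8: reaches L-position 4 → W
n=9: only reaches 6(W), 8(W), all W → L
n=10: reaches L-position 9 → W
n=11: reaches L-position 0 → W
n=12: reaches L-position 9 → W
n=13: reaches L-position 0 → W
n=14: only reaches 7(W), 12(W), 13(W), all W → L
n=15: reaches L-position 14 → W
n=16: reaches L-position 14 → W
n=17: reaches L-position 0 → W
n=18: reaches L-position 9 → W
n=19: reaches L-position 0 → W
n=20: only reaches 10(W), 15(W), 16(W), 18(W), 19(W), all W → L
n=21: reaches L-position 14 → W
n=22: reaches L-position 20 → W
n=23: reaches L-position 0 → W
n=24: reaches L-position 20 → W
n=25: reaches L-position 20 → W
n=26: only reaches 13(W), 24(W), 25(W), all W → L
n=27: reaches L-position 26 → W
n=28: reaches L-position 14 → W
n=29: reaches L-position 0 → W
n=30: reaches L-position 20 → W
n=31: reaches L-position 0 → W
n=32: only reaches 16(W), 24(W), 28(W), 30(W), 31(W), all W → L
n=33: reaches L-position 32 → W
L entries with 0 ≤ n ≤ 33: n = 0, 4, 9, 14, 20, 26, 32; that makes 7.

7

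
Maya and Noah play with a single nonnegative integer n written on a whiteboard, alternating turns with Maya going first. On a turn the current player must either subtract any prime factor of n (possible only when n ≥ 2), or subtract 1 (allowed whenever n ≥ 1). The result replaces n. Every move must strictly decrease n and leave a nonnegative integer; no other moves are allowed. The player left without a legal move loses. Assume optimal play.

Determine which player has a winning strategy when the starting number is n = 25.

Label each position W (a win for the player to move) or L (a loss). A position with no legal move is L; any other position is W exactly when some move reaches an L, and L when every move reaches a W.
n=0: no move → L
n=1: W (go to 0, an L position)
n=2: W (go to 0, an L position)
n=3: W (go to 0, an L position)
n=4: L (options 2(W), 3(W) are all W)
n=5: W (go to 0, an L position)
n=6: W (go to 4, an L position)
n=7: W (go to 0, an L position)
n=8: L (options 6(W), 7(W) are all W)
n=9: W (go to 8, an L position)
n=10: W (go to 8, an L position)
n=11: W (go to 0, an L position)
n=12: L (options 9(W), 10(W), 11(W) are all W)
n=13: W (go to 0, an L position)
n=14: W (go to 12, an L position)
n=15: W (go to 12, an L position)
n=16: L (options 14(W), 15(W) are all W)
n=17: W (go to 0, an L position)
n=18: W (go to 16, an L position)
n=19: W (go to 0, an L position)
n=20: L (options 15(W), 18(W), 19(W) are all W)
n=21: W (go to 20, an L position)
n=22: W (go to 20, an L position)
n=23: W (go to 0, an L position)
n=24: L (options 21(W), 22(W), 23(W) are all W)
n=25: W (go to 20, an L position)
From 25 Maya can move to 20, reaching an L position.

Maya wins.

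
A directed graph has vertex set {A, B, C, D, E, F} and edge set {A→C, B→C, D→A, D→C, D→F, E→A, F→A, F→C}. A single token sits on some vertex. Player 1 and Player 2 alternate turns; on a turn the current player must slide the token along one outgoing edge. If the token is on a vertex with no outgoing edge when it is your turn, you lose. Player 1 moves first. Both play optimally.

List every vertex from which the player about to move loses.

Classify positions by backward induction: terminal positions (no move available) are L. From any other position, the mover wins iff some move reaches an L.
Every edge goes from a vertex to one that appears earlier in the order C, A, F, B, D, E, so processing vertices in that order labels each vertex after all of its successors.
C: no outgoing edge → L
A: W (go to C, an L position)
F: W (go to C, an L position)
B: W (go to C, an L position)
D: W (go to C, an L position)
E: L (sole option A(W) is W)
Reading off the rows marked L gives the requested list; there are 2 such vertices.

C, E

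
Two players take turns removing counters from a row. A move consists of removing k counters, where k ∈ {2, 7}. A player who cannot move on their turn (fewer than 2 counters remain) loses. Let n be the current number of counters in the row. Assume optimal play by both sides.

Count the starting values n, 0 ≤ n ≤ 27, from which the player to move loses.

Classify positions by backward induction: terminal positions (no move available) are L. From any other position, the mover wins iff some move reaches an L.
n=0: no move → L
n=1: no move → L
n=2: reaches L-position 0 → W
n=3: reaches L-position 1 → W
n=4: only reaches 2(W), which is W → L
n=5: only reaches 3(W), which is W → L
n=6: reaches L-position 4 → W
n=7: reaches L-position 5 → W
n=8: reaches L-position 1 → W
n=9: only reaches 7(W), 2(W), all W → L
n=10: only reaches 8(W), 3(W), all W → L
n=11: reaches L-position 9 → W
n=12: reaches L-position 10 → W
n=13: only reaches 11(W), 6(W), all W → L
n=14: only reaches 12(W), 7(W), all W → L
n=15: reaches L-position 13 → W
n=16: reaches L-position 14 → W
n=17: reaches L-position 10 → W
n=18: only reaches 16(W), 11(W), all W → L
n=19: only reaches 17(W), 12(W), all W → L
n=20: reaches L-position 18 → W
n=21: reaches L-position 19 → W
n=22: only reaches 20(W), 15(W), all W → L
n=23: only reaches 21(W), 16(W), all W → L
n=24: reaches L-position 22 → W
n=25: reaches L-position 23 → W
n=26: reaches L-position 19 → W
n=27: only reaches 25(W), 20(W), all W → L
L entries with 0 ≤ n ≤ 27: n = 0, 1, 4, 5, 9, 10, 13, 14, 18, 19, 22, 23, 27; that makes 13.

13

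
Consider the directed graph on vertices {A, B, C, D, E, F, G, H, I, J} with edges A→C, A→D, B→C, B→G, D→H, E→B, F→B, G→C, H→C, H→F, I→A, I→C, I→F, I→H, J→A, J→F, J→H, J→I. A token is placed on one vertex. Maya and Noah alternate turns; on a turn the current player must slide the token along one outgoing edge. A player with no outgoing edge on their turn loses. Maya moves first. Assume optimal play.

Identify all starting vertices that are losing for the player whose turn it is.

C, D, E, F

Positions with no move are L. A position that does have a move is losing for the player to move precisely when every available move leads to a winning position for the opponent. Fill in the labels:
Every edge goes from a vertex to one that appears earlier in the order C, G, B, F, H, D, E, A, I, J, so processing vertices in that order labels each vertex after all of its successors.
C: no outgoing edge → L
G: reaches L-position C → W
B: reaches L-position C → W
F: only reaches B(W), which is W → L
H: reaches L-position F → W
D: only reaches H(W), which is W → L
E: only reaches B(W), which is W → L
A: reaches L-position D → W
I: reaches L-position F → W
J: reaches L-position F → W
The losing starting vertices are exactly the entries labelled L in this table (4 of them).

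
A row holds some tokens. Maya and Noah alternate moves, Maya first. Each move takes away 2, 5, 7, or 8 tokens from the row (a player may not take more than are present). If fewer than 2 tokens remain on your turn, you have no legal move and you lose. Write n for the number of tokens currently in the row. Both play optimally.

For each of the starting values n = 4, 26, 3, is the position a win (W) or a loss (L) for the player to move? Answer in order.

4: L, 26: W, 3: W

Positions with no move are L. A position that does have a move is losing for the player to move precisely when every available move leads to a winning position for the opponent. Fill in the labels:
n=0: no move → L
n=1: no move → L
n=2: →0(L), so W
n=3: →1(L), so W
n=4: →2(W) only, which is W, so L
n=5: →0(L), so W
n=6: →4(L), so W
n=7: →0(L), so W
n=8: →1(L), so W
n=9: →4(L), so W
n=10: →8(W), 5(W), 3(W), 2(W) — all W, so L
n=11: →4(L), so W
n=12: →10(L), so W
n=13: →11(W), 8(W), 6(W), 5(W) — all W, so L
n=14: →12(W), 9(W), 7(W), 6(W) — all W, so L
n=15: →13(L), so W
n=16: →14(L), so W
n=17: →10(L), so W
n=18: →13(L), so W
n=19: →14(L), so W
n=20: →13(L), so W
n=21: →14(L), so W
n=22: →14(L), so W
n=23: →21(W), 18(W), 16(W), 15(W) — all W, so L
n=24: →22(W), 19(W), 17(W), 16(W) — all W, so L
n=25: →23(L), so W
n=26: →24(L), so W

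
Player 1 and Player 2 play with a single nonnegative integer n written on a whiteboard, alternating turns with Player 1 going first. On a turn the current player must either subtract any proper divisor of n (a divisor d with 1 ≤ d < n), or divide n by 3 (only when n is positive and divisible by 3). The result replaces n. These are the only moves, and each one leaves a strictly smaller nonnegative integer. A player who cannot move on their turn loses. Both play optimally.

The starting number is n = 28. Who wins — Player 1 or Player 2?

Player 2 wins.

Use the standard recursion: the mover loses at a terminal position; elsewhere, the mover wins exactly when some move hands the opponent an L position.
n=0: no move → L
n=1: no move → L
n=2: →1(L), so W
n=3: →1(L), so W
n=4: →2(W), 3(W) — all W, so L
n=5: →4(L), so W
n=6: →4(L), so W
n=7: →6(W) only, which is W, so L
n=8: →4(L), so W
n=9: →3(W), 6(W), 8(W) — all W, so L
n=10: →9(L), so W
n=11: →10(W) only, which is W, so L
n=12: →4(L), so W
n=13: →12(W) only, which is W, so L
n=14: →7(L), so W
n=15: →5(W), 10(W), 12(W), 14(W) — all W, so L
n=16: →15(L), so W
n=17: →16(W) only, which is W, so L
n=18: →9(L), so W
n=19: →18(W) only, which is W, so L
n=20: →15(L), so W
n=21: →7(L), so W
n=22: →11(L), so W
n=23: →22(W) only, which is W, so L
n=24: →23(L), so W
n=25: →20(W), 24(W) — all W, so L
n=26: →13(L), so W
n=27: →9(L), so W
n=28: →14(W), 21(W), 24(W), 26(W), 27(W) — all W, so L
Every move from 28 reaches a W position, so the mover loses.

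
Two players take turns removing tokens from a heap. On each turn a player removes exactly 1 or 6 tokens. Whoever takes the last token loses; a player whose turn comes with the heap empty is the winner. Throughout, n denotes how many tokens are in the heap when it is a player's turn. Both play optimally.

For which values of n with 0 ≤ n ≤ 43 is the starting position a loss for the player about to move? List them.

Positions with no move are W. A position that does have a move is losing for the player to move precisely when every available move leads to a winning position for the opponent. Fill in the labels:
n=0: no move; the opponent has just taken the last token and therefore loses → W
n=1: only reaches 0(W), which is W → L
n=2: reaches L-position 1 → W
n=3: only reaches 2(W), which is W → L
n=4: reaches L-position 3 → W
n=5: only reaches 4(W), which is W → L
n=6: reaches L-position 5 → W
n=7: reaches L-position 1 → W
n=8: only reaches 7(W), 2(W), all W → L
n=9: reaches L-position 8 → W
n=10: only reaches 9(W), 4(W), all W → L
n=11: reaches L-position 10 → W
n=12: only reaches 11(W), 6(W), all W → L
n=13: reaches L-position 12 → W
n=14: reaches L-position 8 → W
n=15: only reaches 14(W), 9(W), all W → L
n=16: reaches L-position 15 → W
n=17: only reaches 16(W), 11(W), all W → L
n=18: reaches L-position 17 → W
n=19: only reaches 18(W), 13(W), all W → L
n=20: reaches L-position 19 → W
n=21: reaches L-position 15 → W
n=22: only reaches 21(W), 16(W), all W → L
n=23: reaches L-position 22 → W
n=24: only reaches 23(W), 18(W), all W → L
n=25: reaches L-position 24 → W
n=26: only reaches 25(W), 20(W), all W → L
n=27: reaches L-position 26 → W
n=28: reaches L-position 22 → W
n=29: only reaches 28(W), 23(W), all W → L
n=30: reaches L-position 29 → W
n=31: only reaches 30(W), 25(W), all W → L
n=32: reaches L-position 31 → W
n=33: only reaches 32(W), 27(W), all W → L
n=34: reaches L-position 33 → W
n=35: reaches L-position 29 → W
n=36: only reaches 35(W), 30(W), all W → L
n=37: reaches L-position 36 → W
n=38: only reaches 37(W), 32(W), all W → L
n=39: reaches L-position 38 → W
n=40: only reaches 39(W), 34(W), all W → L
n=41: reaches L-position 40 → W
n=42: reaches L-position 36 → W
n=43: only reaches 42(W), 37(W), all W → L
Reading off the rows marked L gives the requested list; there are 19 such values of n.

1, 3, 5, 8, 10, 12, 15, 17, 19, 22, 24, 26, 29, 31, 33, 36, 38, 40, 43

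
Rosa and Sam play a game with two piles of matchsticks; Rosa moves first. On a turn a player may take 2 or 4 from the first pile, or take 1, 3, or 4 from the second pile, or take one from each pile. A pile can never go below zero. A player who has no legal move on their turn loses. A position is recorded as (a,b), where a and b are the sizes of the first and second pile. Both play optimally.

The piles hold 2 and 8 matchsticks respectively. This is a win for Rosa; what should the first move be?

Move to (2,4).

Use the standard recursion: the mover loses at a terminal position; elsewhere, the mover wins exactly when some move hands the opponent an L position.
No move ever increases a pile, so every position that can arise here has a ≤ 2 and b ≤ 8; it is enough to label the cells with 0 ≤ a ≤ 2 and 0 ≤ b ≤ 8.
Every move lowers a or b (never raises either), so fill the grid row by row in increasing a, and left to right within a row: each cell's successors are then already labelled.
      b=0  b=1  b=2  b=3  b=4  b=5  b=6  b=7  b=8
a=0:    L    W    L    W    W    W    W    L    W
a=1:    L    W    L    W    W    W    W    L    W
a=2:    W    W    W    W    L    W    L    W    W
Cells with no legal move (terminal, hence L): (0,0), (1,0).
The remaining L cells, each justified by listing all of its moves:
(0,2): →(0,1)(W) only, which is W, so L
(0,7): →(0,6)(W), (0,4)(W), (0,3)(W) — all W, so L
(1,2): →(1,1)(W), (0,1)(W) — all W, so L
(1,7): →(1,6)(W), (1,4)(W), (1,3)(W), (0,6)(W) — all W, so L
(2,4): →(0,4)(W), (2,3)(W), (2,1)(W), (2,0)(W), (1,3)(W) — all W, so L
(2,6): →(0,6)(W), (2,5)(W), (2,3)(W), (2,2)(W), (1,5)(W) — all W, so L
Every other cell has at least one move into one of the L cells above, so it is W.
From (2,8), the L positions reachable in one move are: (2,4), (1,7). Any move reaching one of these is winning.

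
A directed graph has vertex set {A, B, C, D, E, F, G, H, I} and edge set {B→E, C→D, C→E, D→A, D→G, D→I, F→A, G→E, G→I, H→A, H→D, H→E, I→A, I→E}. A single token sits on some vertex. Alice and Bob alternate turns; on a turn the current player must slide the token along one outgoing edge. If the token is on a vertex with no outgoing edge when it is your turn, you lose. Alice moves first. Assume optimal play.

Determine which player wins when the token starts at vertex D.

Alice wins.

Build the W/L table. Terminal = L. A non-terminal position is W if it has a move to some L; otherwise it is L.
Every edge goes from a vertex to one that appears earlier in the order A, E, I, G, D, B, H, F, C, so processing vertices in that order labels each vertex after all of its successors.
A: no outgoing edge → L
E: no outgoing edge → L
I: W (go to E, an L position)
G: W (go to E, an L position)
D: W (go to A, an L position)
B: W (go to E, an L position)
H: W (go to E, an L position)
F: W (go to A, an L position)
C: W (go to E, an L position)
The starting position D is W: Alice should move to A, handing over an L position.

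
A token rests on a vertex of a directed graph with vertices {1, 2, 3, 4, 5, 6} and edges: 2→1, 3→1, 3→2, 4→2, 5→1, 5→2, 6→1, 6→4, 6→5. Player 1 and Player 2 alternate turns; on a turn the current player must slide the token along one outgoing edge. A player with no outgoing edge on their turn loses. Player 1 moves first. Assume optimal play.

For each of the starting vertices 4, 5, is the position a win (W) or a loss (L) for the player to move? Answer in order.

Work bottom-up. With no move the player to move loses. Otherwise the position is W if at least one move leads to an L position for the opponent, and L if every move leads to a W.
Every edge goes from a vertex to one that appears earlier in the order 1, 2, 3, 5, 4, 6, so processing vertices in that order labels each vertex after all of its successors.
1: no outgoing edge → L
2: →1(L), so W
3: →1(L), so W
5: →1(L), so W
4: →2(W) only, which is W, so L
6: →4(L), so W

4: L, 5: W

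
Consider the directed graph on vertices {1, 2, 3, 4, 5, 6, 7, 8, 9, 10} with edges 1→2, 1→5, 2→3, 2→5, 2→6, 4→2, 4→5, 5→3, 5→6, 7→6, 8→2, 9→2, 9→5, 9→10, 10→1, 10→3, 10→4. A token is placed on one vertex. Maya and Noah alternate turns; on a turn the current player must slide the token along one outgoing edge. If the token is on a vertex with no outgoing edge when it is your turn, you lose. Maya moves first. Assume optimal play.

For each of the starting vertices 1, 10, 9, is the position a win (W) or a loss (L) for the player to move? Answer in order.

1: L, 10: W, 9: L

Label each position W (a win for the player to move) or L (a loss). A position with no legal move is L; any other position is W exactly when some move reaches an L, and L when every move reaches a W.
Every edge goes from a vertex to one that appears earlier in the order 6, 3, 5, 2, 1, 4, 8, 10, 7, 9, so processing vertices in that order labels each vertex after all of its successors.
6: no outgoing edge → L
3: no outgoing edge → L
5: reaches L-position 3 → W
2: reaches L-position 3 → W
1: only reaches 2(W), 5(W), all W → L
4: only reaches 2(W), 5(W), all W → L
8: only reaches 2(W), which is W → L
10: reaches L-position 4 → W
7: reaches L-position 6 → W
9: only reaches 10(W), 2(W), 5(W), all W → L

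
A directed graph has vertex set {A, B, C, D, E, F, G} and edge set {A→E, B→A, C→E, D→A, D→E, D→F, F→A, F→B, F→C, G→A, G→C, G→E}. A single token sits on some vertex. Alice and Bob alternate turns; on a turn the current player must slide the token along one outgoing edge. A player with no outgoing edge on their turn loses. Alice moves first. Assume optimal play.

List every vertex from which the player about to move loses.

Use the standard recursion: the mover loses at a terminal position; elsewhere, the mover wins exactly when some move hands the opponent an L position.
Every edge goes from a vertex to one that appears earlier in the order E, A, B, C, G, F, D, so processing vertices in that order labels each vertex after all of its successors.
E: no outgoing edge → L
A: can move to E, which is L ⇒ W
B: the only move is to A(W), a W ⇒ L
C: can move to E, which is L ⇒ W
G: can move to E, which is L ⇒ W
F: can move to B, which is L ⇒ W
D: can move to E, which is L ⇒ W
The losing starting vertices are exactly the entries labelled L in this table (2 of them).

B, E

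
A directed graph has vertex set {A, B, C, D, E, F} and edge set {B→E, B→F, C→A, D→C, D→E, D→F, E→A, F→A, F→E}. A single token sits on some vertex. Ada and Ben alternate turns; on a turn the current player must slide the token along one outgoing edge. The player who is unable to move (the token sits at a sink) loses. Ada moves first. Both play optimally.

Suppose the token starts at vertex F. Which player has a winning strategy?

Ada wins.

Label each position W (a win for the player to move) or L (a loss). A position with no legal move is L; any other position is W exactly when some move reaches an L, and L when every move reaches a W.
Every edge goes from a vertex to one that appears earlier in the order A, E, F, C, D, B, so processing vertices in that order labels each vertex after all of its successors.
A: no outgoing edge → L
E: →A(L), so W
F: →A(L), so W
C: →A(L), so W
D: →C(W), F(W), E(W) — all W, so L
B: →F(W), E(W) — all W, so L
From F Ada can move to A, reaching an L position.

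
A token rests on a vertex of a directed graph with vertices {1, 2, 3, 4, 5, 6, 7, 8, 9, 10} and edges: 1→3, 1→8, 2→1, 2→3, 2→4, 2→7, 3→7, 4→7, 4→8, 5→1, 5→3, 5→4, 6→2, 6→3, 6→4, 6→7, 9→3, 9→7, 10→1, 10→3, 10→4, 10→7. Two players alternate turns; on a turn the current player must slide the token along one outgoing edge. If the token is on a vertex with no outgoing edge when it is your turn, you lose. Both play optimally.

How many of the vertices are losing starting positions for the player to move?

3

Build the W/L table. Terminal = L. A non-terminal position is W if it has a move to some L; otherwise it is L.
Every edge goes from a vertex to one that appears earlier in the order 8, 7, 3, 1, 4, 5, 2, 9, 6, 10, so processing vertices in that order labels each vertex after all of its successors.
8: no outgoing edge → L
7: no outgoing edge → L
3: →7(L), so W
1: →8(L), so W
4: →7(L), so W
5: →4(W), 1(W), 3(W) — all W, so L
2: →7(L), so W
9: →7(L), so W
6: →7(L), so W
10: →7(L), so W
The L vertices are 5, 7, 8; that is 3 in all.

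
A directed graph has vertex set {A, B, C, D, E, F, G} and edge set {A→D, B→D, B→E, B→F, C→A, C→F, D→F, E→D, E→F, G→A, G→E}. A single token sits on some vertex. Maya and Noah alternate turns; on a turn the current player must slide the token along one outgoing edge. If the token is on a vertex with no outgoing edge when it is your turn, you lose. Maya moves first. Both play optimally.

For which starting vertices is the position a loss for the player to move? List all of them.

A, F

Build the W/L table. Terminal = L. A non-terminal position is W if it has a move to some L; otherwise it is L.
Every edge goes from a vertex to one that appears earlier in the order F, D, A, E, B, C, G, so processing vertices in that order labels each vertex after all of its successors.
F: no outgoing edge → L
D: →F(L), so W
A: →D(W) only, which is W, so L
E: →F(L), so W
B: →F(L), so W
C: →A(L), so W
G: →A(L), so W
Reading off the rows marked L gives the requested list; there are 2 such vertices.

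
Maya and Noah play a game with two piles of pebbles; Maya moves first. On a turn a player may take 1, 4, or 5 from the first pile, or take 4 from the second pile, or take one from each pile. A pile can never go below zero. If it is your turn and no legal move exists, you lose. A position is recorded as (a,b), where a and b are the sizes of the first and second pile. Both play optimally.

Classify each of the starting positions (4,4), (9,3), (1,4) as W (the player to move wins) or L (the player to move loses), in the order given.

Positions with no move are L. A position that does have a move is losing for the player to move precisely when every available move leads to a winning position for the opponent. Fill in the labels:
No move ever increases a pile, so every position that can arise here has a ≤ 9 and b ≤ 4; it is enough to label the cells with 0 ≤ a ≤ 9 and 0 ≤ b ≤ 4.
Every move lowers a or b (never raises either), so fill the grid row by row in increasing a, and left to right within a row: each cell's successors are then already labelled.
      b=0  b=1  b=2  b=3  b=4
a=0:    L    L    L    L    W
a=1:    W    W    W    W    W
a=2:    L    L    L    L    W
a=3:    W    W    W    W    W
a=4:    W    W    W    W    L
a=5:    W    W    W    W    W
a=6:    W    W    W    W    L
a=7:    W    W    W    W    W
a=8:    L    L    L    L    W
a=9:    W    W    W    W    W
Cells with no legal move (terminal, hence L): (0,0), (0,1), (0,2), (0,3).
The remaining L cells, each justified by listing all of its moves:
(2,0): the only move is to (1,0)(W), a W ⇒ L
(2,1): moves to (1,1)(W), (1,0)(W); every one is W ⇒ L
(2,2): moves to (1,2)(W), (1,1)(W); every one is W ⇒ L
(2,3): moves to (1,3)(W), (1,2)(W); every one is W ⇒ L
(4,4): moves to (3,4)(W), (0,4)(W), (4,0)(W), (3,3)(W); every one is W ⇒ L
(6,4): moves to (5,4)(W), (2,4)(W), (1,4)(W), (6,0)(W), (5,3)(W); every one is W ⇒ L
(8,0): moves to (7,0)(W), (4,0)(W), (3,0)(W); every one is W ⇒ L
(8,1): moves to (7,1)(W), (4,1)(W), (3,1)(W), (7,0)(W); every one is W ⇒ L
(8,2): moves to (7,2)(W), (4,2)(W), (3,2)(W), (7,1)(W); every one is W ⇒ L
(8,3): moves to (7,3)(W), (4,3)(W), (3,3)(W), (7,2)(W); every one is W ⇒ L
Every other cell has at least one move into one of the L cells above, so it is W.
(4,4): one of the L cells justified above, so L
(9,3): the move to (8,3) reaches an L cell, so W
(1,4): the move to (0,3) reaches an L cell, so W

(4,4): L, (9,3): W, (1,4): W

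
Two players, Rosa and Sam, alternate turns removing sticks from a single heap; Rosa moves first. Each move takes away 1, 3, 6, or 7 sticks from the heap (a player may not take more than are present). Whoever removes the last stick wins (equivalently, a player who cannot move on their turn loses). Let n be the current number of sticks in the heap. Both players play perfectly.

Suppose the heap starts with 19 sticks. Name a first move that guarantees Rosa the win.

Positions with no move are L. A position that does have a move is losing for the player to move precisely when every available move leads to a winning position for the opponent. Fill in the labels:
n=0: no move → L
n=1: can move to 0, which is L ⇒ W
n=2: the only move is to 1(W), a W ⇒ L
n=3: can move to 2, which is L ⇒ W
n=4: moves to 3(W), 1(W); every one is W ⇒ L
n=5: can move to 4, which is L ⇒ W
n=6: can move to 0, which is L ⇒ W
n=7: can move to 4, which is L ⇒ W
n=8: can move to 2, which is L ⇒ W
n=9: can move to 2, which is L ⇒ W
n=10: can move to 4, which is L ⇒ W
n=11: can move to 4, which is L ⇒ W
n=12: moves to 11(W), 9(W), 6(W), 5(W); every one is W ⇒ L
n=13: can move to 12, which is L ⇒ W
n=14: moves to 13(W), 11(W), 8(W), 7(W); every one is W ⇒ L
n=15: can move to 14, which is L ⇒ W
n=16: moves to 15(W), 13(W), 10(W), 9(W); every one is W ⇒ L
n=17: can move to 16, which is L ⇒ W
n=18: can move to 12, which is L ⇒ W
n=19: can move to 16, which is L ⇒ W
From 19, the L positions reachable in one move are: 16, 12. Any move reaching one of these is winning.

Remove 3, leaving 16.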